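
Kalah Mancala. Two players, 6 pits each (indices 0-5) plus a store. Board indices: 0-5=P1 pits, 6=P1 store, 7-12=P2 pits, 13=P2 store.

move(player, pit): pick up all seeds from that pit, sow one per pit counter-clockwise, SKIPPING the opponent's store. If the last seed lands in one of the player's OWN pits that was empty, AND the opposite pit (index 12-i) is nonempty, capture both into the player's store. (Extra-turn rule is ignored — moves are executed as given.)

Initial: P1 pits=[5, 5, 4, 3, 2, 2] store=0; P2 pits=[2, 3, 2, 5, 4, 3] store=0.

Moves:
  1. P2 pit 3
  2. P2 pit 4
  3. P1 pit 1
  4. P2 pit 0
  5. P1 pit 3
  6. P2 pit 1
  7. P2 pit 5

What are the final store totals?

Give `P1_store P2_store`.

Move 1: P2 pit3 -> P1=[6,6,4,3,2,2](0) P2=[2,3,2,0,5,4](1)
Move 2: P2 pit4 -> P1=[7,7,5,3,2,2](0) P2=[2,3,2,0,0,5](2)
Move 3: P1 pit1 -> P1=[7,0,6,4,3,3](1) P2=[3,4,2,0,0,5](2)
Move 4: P2 pit0 -> P1=[7,0,0,4,3,3](1) P2=[0,5,3,0,0,5](9)
Move 5: P1 pit3 -> P1=[7,0,0,0,4,4](2) P2=[1,5,3,0,0,5](9)
Move 6: P2 pit1 -> P1=[7,0,0,0,4,4](2) P2=[1,0,4,1,1,6](10)
Move 7: P2 pit5 -> P1=[8,1,1,1,5,4](2) P2=[1,0,4,1,1,0](11)

Answer: 2 11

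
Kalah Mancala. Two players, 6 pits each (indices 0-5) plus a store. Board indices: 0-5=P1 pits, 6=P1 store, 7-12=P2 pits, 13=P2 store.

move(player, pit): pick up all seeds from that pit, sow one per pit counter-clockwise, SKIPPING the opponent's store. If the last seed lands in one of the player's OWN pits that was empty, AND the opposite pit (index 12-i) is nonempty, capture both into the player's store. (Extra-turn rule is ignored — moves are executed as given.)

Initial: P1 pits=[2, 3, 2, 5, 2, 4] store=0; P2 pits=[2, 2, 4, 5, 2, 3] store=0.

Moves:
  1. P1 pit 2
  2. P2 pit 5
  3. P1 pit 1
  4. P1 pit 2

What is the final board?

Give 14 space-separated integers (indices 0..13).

Answer: 3 0 0 8 4 5 0 2 2 4 5 2 0 1

Derivation:
Move 1: P1 pit2 -> P1=[2,3,0,6,3,4](0) P2=[2,2,4,5,2,3](0)
Move 2: P2 pit5 -> P1=[3,4,0,6,3,4](0) P2=[2,2,4,5,2,0](1)
Move 3: P1 pit1 -> P1=[3,0,1,7,4,5](0) P2=[2,2,4,5,2,0](1)
Move 4: P1 pit2 -> P1=[3,0,0,8,4,5](0) P2=[2,2,4,5,2,0](1)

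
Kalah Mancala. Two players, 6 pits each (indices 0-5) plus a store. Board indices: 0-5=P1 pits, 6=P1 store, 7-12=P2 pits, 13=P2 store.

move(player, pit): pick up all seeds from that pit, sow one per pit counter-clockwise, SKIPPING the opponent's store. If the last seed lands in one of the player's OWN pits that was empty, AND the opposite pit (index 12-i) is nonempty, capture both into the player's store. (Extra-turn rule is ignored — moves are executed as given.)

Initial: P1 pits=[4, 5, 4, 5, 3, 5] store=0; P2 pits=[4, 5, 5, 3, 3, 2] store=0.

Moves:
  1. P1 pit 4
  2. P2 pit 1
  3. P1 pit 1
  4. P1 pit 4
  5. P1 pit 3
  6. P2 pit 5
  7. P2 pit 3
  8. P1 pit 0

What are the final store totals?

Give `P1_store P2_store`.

Answer: 4 3

Derivation:
Move 1: P1 pit4 -> P1=[4,5,4,5,0,6](1) P2=[5,5,5,3,3,2](0)
Move 2: P2 pit1 -> P1=[4,5,4,5,0,6](1) P2=[5,0,6,4,4,3](1)
Move 3: P1 pit1 -> P1=[4,0,5,6,1,7](2) P2=[5,0,6,4,4,3](1)
Move 4: P1 pit4 -> P1=[4,0,5,6,0,8](2) P2=[5,0,6,4,4,3](1)
Move 5: P1 pit3 -> P1=[4,0,5,0,1,9](3) P2=[6,1,7,4,4,3](1)
Move 6: P2 pit5 -> P1=[5,1,5,0,1,9](3) P2=[6,1,7,4,4,0](2)
Move 7: P2 pit3 -> P1=[6,1,5,0,1,9](3) P2=[6,1,7,0,5,1](3)
Move 8: P1 pit0 -> P1=[0,2,6,1,2,10](4) P2=[6,1,7,0,5,1](3)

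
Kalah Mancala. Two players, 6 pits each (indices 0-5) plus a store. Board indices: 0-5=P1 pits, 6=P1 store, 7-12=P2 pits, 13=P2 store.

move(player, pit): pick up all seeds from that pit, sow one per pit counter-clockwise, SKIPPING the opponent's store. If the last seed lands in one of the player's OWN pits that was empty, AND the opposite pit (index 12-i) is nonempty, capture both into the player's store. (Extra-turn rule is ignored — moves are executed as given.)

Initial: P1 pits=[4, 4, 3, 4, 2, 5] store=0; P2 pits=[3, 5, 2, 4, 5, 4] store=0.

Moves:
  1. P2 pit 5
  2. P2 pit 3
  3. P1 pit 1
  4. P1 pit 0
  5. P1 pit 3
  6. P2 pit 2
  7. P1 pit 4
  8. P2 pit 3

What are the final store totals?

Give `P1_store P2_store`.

Move 1: P2 pit5 -> P1=[5,5,4,4,2,5](0) P2=[3,5,2,4,5,0](1)
Move 2: P2 pit3 -> P1=[6,5,4,4,2,5](0) P2=[3,5,2,0,6,1](2)
Move 3: P1 pit1 -> P1=[6,0,5,5,3,6](1) P2=[3,5,2,0,6,1](2)
Move 4: P1 pit0 -> P1=[0,1,6,6,4,7](2) P2=[3,5,2,0,6,1](2)
Move 5: P1 pit3 -> P1=[0,1,6,0,5,8](3) P2=[4,6,3,0,6,1](2)
Move 6: P2 pit2 -> P1=[0,1,6,0,5,8](3) P2=[4,6,0,1,7,2](2)
Move 7: P1 pit4 -> P1=[0,1,6,0,0,9](4) P2=[5,7,1,1,7,2](2)
Move 8: P2 pit3 -> P1=[0,1,6,0,0,9](4) P2=[5,7,1,0,8,2](2)

Answer: 4 2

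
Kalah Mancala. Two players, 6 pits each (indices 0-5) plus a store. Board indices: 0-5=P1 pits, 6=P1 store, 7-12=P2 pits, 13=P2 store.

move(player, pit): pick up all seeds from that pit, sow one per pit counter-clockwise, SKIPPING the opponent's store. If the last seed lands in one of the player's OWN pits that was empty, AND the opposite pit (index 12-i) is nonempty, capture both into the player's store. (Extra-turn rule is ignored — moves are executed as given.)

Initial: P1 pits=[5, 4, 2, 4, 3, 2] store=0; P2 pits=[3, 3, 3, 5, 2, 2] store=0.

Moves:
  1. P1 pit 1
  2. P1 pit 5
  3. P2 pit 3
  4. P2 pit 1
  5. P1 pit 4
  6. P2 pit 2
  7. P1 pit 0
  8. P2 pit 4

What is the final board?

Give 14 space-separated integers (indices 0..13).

Move 1: P1 pit1 -> P1=[5,0,3,5,4,3](0) P2=[3,3,3,5,2,2](0)
Move 2: P1 pit5 -> P1=[5,0,3,5,4,0](1) P2=[4,4,3,5,2,2](0)
Move 3: P2 pit3 -> P1=[6,1,3,5,4,0](1) P2=[4,4,3,0,3,3](1)
Move 4: P2 pit1 -> P1=[6,1,3,5,4,0](1) P2=[4,0,4,1,4,4](1)
Move 5: P1 pit4 -> P1=[6,1,3,5,0,1](2) P2=[5,1,4,1,4,4](1)
Move 6: P2 pit2 -> P1=[6,1,3,5,0,1](2) P2=[5,1,0,2,5,5](2)
Move 7: P1 pit0 -> P1=[0,2,4,6,1,2](3) P2=[5,1,0,2,5,5](2)
Move 8: P2 pit4 -> P1=[1,3,5,6,1,2](3) P2=[5,1,0,2,0,6](3)

Answer: 1 3 5 6 1 2 3 5 1 0 2 0 6 3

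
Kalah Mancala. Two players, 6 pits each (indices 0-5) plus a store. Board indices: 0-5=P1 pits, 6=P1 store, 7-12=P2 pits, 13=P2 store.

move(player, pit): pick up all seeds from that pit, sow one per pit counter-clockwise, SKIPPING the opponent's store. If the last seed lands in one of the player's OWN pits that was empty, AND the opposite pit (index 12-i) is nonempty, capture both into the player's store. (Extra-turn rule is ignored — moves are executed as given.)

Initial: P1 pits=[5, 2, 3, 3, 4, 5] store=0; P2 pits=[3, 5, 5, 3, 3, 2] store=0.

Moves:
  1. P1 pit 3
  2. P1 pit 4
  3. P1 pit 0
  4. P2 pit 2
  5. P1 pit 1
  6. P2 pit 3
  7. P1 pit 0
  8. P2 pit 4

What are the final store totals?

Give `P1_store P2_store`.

Move 1: P1 pit3 -> P1=[5,2,3,0,5,6](1) P2=[3,5,5,3,3,2](0)
Move 2: P1 pit4 -> P1=[5,2,3,0,0,7](2) P2=[4,6,6,3,3,2](0)
Move 3: P1 pit0 -> P1=[0,3,4,1,1,8](2) P2=[4,6,6,3,3,2](0)
Move 4: P2 pit2 -> P1=[1,4,4,1,1,8](2) P2=[4,6,0,4,4,3](1)
Move 5: P1 pit1 -> P1=[1,0,5,2,2,9](2) P2=[4,6,0,4,4,3](1)
Move 6: P2 pit3 -> P1=[2,0,5,2,2,9](2) P2=[4,6,0,0,5,4](2)
Move 7: P1 pit0 -> P1=[0,1,6,2,2,9](2) P2=[4,6,0,0,5,4](2)
Move 8: P2 pit4 -> P1=[1,2,7,2,2,9](2) P2=[4,6,0,0,0,5](3)

Answer: 2 3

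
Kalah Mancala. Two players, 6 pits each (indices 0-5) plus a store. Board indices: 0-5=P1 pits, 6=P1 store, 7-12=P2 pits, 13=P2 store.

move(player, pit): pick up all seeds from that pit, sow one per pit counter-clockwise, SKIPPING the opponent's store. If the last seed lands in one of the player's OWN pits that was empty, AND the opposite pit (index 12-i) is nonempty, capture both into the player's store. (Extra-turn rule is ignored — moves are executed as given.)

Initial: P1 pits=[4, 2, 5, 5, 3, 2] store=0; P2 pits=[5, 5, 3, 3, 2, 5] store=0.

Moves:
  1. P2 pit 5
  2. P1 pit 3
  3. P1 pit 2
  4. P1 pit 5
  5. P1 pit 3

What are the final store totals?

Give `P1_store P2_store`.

Answer: 3 1

Derivation:
Move 1: P2 pit5 -> P1=[5,3,6,6,3,2](0) P2=[5,5,3,3,2,0](1)
Move 2: P1 pit3 -> P1=[5,3,6,0,4,3](1) P2=[6,6,4,3,2,0](1)
Move 3: P1 pit2 -> P1=[5,3,0,1,5,4](2) P2=[7,7,4,3,2,0](1)
Move 4: P1 pit5 -> P1=[5,3,0,1,5,0](3) P2=[8,8,5,3,2,0](1)
Move 5: P1 pit3 -> P1=[5,3,0,0,6,0](3) P2=[8,8,5,3,2,0](1)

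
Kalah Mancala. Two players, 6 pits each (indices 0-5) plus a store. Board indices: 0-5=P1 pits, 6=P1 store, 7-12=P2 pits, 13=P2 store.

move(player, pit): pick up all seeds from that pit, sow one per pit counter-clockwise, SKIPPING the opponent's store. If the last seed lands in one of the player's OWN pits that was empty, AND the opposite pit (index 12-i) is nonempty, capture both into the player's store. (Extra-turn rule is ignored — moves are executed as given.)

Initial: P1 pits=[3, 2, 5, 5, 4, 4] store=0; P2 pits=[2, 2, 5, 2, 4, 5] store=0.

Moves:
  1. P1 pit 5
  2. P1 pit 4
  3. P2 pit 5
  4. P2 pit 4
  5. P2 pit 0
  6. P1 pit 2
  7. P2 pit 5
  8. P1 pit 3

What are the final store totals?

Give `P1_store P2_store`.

Move 1: P1 pit5 -> P1=[3,2,5,5,4,0](1) P2=[3,3,6,2,4,5](0)
Move 2: P1 pit4 -> P1=[3,2,5,5,0,1](2) P2=[4,4,6,2,4,5](0)
Move 3: P2 pit5 -> P1=[4,3,6,6,0,1](2) P2=[4,4,6,2,4,0](1)
Move 4: P2 pit4 -> P1=[5,4,6,6,0,1](2) P2=[4,4,6,2,0,1](2)
Move 5: P2 pit0 -> P1=[5,0,6,6,0,1](2) P2=[0,5,7,3,0,1](7)
Move 6: P1 pit2 -> P1=[5,0,0,7,1,2](3) P2=[1,6,7,3,0,1](7)
Move 7: P2 pit5 -> P1=[5,0,0,7,1,2](3) P2=[1,6,7,3,0,0](8)
Move 8: P1 pit3 -> P1=[5,0,0,0,2,3](4) P2=[2,7,8,4,0,0](8)

Answer: 4 8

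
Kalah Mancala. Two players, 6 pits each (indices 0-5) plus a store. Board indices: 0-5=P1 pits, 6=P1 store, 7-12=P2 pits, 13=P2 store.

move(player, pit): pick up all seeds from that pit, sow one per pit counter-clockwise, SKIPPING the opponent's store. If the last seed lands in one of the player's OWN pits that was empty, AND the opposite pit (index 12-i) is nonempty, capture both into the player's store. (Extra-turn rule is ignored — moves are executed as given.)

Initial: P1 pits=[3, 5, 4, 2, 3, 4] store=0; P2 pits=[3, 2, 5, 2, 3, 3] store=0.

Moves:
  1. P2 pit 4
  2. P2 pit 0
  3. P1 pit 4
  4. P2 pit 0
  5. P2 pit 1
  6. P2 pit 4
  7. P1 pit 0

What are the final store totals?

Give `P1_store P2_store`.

Move 1: P2 pit4 -> P1=[4,5,4,2,3,4](0) P2=[3,2,5,2,0,4](1)
Move 2: P2 pit0 -> P1=[4,5,4,2,3,4](0) P2=[0,3,6,3,0,4](1)
Move 3: P1 pit4 -> P1=[4,5,4,2,0,5](1) P2=[1,3,6,3,0,4](1)
Move 4: P2 pit0 -> P1=[4,5,4,2,0,5](1) P2=[0,4,6,3,0,4](1)
Move 5: P2 pit1 -> P1=[4,5,4,2,0,5](1) P2=[0,0,7,4,1,5](1)
Move 6: P2 pit4 -> P1=[4,5,4,2,0,5](1) P2=[0,0,7,4,0,6](1)
Move 7: P1 pit0 -> P1=[0,6,5,3,1,5](1) P2=[0,0,7,4,0,6](1)

Answer: 1 1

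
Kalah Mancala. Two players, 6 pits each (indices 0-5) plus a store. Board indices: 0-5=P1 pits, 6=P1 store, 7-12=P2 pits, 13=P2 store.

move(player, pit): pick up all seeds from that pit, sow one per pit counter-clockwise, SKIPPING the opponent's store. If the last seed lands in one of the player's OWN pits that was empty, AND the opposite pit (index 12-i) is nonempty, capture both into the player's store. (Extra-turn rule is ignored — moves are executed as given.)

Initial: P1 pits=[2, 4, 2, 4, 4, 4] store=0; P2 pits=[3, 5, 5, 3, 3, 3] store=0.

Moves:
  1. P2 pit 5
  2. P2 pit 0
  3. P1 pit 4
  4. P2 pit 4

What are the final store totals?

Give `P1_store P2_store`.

Move 1: P2 pit5 -> P1=[3,5,2,4,4,4](0) P2=[3,5,5,3,3,0](1)
Move 2: P2 pit0 -> P1=[3,5,2,4,4,4](0) P2=[0,6,6,4,3,0](1)
Move 3: P1 pit4 -> P1=[3,5,2,4,0,5](1) P2=[1,7,6,4,3,0](1)
Move 4: P2 pit4 -> P1=[4,5,2,4,0,5](1) P2=[1,7,6,4,0,1](2)

Answer: 1 2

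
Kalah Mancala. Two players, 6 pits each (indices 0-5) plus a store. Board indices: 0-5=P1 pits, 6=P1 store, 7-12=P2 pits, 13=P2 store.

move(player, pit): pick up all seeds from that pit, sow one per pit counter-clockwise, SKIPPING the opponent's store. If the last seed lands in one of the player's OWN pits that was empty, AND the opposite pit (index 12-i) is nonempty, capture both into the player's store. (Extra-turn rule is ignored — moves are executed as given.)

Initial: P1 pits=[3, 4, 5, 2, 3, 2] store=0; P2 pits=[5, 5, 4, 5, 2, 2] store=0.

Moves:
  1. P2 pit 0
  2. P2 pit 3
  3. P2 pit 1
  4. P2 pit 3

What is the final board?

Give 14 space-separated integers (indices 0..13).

Move 1: P2 pit0 -> P1=[3,4,5,2,3,2](0) P2=[0,6,5,6,3,3](0)
Move 2: P2 pit3 -> P1=[4,5,6,2,3,2](0) P2=[0,6,5,0,4,4](1)
Move 3: P2 pit1 -> P1=[5,5,6,2,3,2](0) P2=[0,0,6,1,5,5](2)
Move 4: P2 pit3 -> P1=[5,5,6,2,3,2](0) P2=[0,0,6,0,6,5](2)

Answer: 5 5 6 2 3 2 0 0 0 6 0 6 5 2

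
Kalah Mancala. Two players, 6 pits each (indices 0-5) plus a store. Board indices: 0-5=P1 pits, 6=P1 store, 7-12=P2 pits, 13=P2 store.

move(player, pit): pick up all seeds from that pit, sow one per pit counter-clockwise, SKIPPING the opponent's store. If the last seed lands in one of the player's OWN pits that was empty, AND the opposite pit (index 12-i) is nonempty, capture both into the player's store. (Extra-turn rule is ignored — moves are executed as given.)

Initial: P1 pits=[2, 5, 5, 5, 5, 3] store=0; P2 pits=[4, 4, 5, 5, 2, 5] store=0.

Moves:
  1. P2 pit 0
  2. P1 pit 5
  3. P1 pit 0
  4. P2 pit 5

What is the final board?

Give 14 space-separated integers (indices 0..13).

Answer: 1 7 7 6 5 0 1 1 6 6 6 3 0 1

Derivation:
Move 1: P2 pit0 -> P1=[2,5,5,5,5,3](0) P2=[0,5,6,6,3,5](0)
Move 2: P1 pit5 -> P1=[2,5,5,5,5,0](1) P2=[1,6,6,6,3,5](0)
Move 3: P1 pit0 -> P1=[0,6,6,5,5,0](1) P2=[1,6,6,6,3,5](0)
Move 4: P2 pit5 -> P1=[1,7,7,6,5,0](1) P2=[1,6,6,6,3,0](1)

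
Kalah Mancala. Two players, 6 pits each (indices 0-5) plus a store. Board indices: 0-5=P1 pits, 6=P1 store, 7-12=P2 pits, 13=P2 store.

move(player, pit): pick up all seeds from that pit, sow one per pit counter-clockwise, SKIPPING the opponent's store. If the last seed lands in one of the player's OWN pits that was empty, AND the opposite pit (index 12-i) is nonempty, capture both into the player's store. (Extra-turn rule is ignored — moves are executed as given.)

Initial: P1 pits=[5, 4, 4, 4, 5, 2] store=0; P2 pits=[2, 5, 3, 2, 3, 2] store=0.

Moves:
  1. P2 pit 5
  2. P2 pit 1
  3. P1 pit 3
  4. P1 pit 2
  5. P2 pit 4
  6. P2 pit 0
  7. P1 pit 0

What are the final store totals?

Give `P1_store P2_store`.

Move 1: P2 pit5 -> P1=[6,4,4,4,5,2](0) P2=[2,5,3,2,3,0](1)
Move 2: P2 pit1 -> P1=[6,4,4,4,5,2](0) P2=[2,0,4,3,4,1](2)
Move 3: P1 pit3 -> P1=[6,4,4,0,6,3](1) P2=[3,0,4,3,4,1](2)
Move 4: P1 pit2 -> P1=[6,4,0,1,7,4](2) P2=[3,0,4,3,4,1](2)
Move 5: P2 pit4 -> P1=[7,5,0,1,7,4](2) P2=[3,0,4,3,0,2](3)
Move 6: P2 pit0 -> P1=[7,5,0,1,7,4](2) P2=[0,1,5,4,0,2](3)
Move 7: P1 pit0 -> P1=[0,6,1,2,8,5](3) P2=[1,1,5,4,0,2](3)

Answer: 3 3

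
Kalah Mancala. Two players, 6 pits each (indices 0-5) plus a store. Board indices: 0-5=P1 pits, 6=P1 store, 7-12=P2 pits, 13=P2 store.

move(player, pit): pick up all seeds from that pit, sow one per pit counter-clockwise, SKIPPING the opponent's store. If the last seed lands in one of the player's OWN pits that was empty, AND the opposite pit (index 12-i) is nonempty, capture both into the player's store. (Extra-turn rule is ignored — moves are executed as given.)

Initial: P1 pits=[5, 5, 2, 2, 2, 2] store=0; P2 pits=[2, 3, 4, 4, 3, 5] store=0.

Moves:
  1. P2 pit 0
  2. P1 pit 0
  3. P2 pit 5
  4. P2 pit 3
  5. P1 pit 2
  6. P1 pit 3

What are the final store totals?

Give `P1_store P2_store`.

Move 1: P2 pit0 -> P1=[5,5,2,2,2,2](0) P2=[0,4,5,4,3,5](0)
Move 2: P1 pit0 -> P1=[0,6,3,3,3,3](0) P2=[0,4,5,4,3,5](0)
Move 3: P2 pit5 -> P1=[1,7,4,4,3,3](0) P2=[0,4,5,4,3,0](1)
Move 4: P2 pit3 -> P1=[2,7,4,4,3,3](0) P2=[0,4,5,0,4,1](2)
Move 5: P1 pit2 -> P1=[2,7,0,5,4,4](1) P2=[0,4,5,0,4,1](2)
Move 6: P1 pit3 -> P1=[2,7,0,0,5,5](2) P2=[1,5,5,0,4,1](2)

Answer: 2 2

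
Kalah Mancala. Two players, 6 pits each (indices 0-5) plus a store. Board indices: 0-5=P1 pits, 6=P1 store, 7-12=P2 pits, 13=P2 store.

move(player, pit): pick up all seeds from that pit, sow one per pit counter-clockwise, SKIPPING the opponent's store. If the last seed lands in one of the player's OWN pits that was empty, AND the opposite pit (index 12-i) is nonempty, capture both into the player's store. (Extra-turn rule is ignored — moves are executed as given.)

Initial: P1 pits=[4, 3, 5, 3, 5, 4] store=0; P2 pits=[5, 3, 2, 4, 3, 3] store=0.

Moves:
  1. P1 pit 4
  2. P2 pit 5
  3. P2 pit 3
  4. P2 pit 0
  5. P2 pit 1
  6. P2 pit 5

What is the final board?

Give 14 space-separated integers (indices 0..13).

Move 1: P1 pit4 -> P1=[4,3,5,3,0,5](1) P2=[6,4,3,4,3,3](0)
Move 2: P2 pit5 -> P1=[5,4,5,3,0,5](1) P2=[6,4,3,4,3,0](1)
Move 3: P2 pit3 -> P1=[6,4,5,3,0,5](1) P2=[6,4,3,0,4,1](2)
Move 4: P2 pit0 -> P1=[6,4,5,3,0,5](1) P2=[0,5,4,1,5,2](3)
Move 5: P2 pit1 -> P1=[6,4,5,3,0,5](1) P2=[0,0,5,2,6,3](4)
Move 6: P2 pit5 -> P1=[7,5,5,3,0,5](1) P2=[0,0,5,2,6,0](5)

Answer: 7 5 5 3 0 5 1 0 0 5 2 6 0 5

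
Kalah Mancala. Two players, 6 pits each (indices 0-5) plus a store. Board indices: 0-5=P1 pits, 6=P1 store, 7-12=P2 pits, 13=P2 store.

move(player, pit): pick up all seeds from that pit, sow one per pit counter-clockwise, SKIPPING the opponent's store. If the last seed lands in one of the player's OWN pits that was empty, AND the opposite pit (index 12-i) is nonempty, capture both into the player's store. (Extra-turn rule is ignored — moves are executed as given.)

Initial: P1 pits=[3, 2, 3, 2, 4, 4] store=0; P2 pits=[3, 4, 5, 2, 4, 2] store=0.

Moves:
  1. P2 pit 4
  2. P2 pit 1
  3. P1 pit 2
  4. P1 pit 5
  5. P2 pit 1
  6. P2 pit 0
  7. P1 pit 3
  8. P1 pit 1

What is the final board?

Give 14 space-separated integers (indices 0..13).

Move 1: P2 pit4 -> P1=[4,3,3,2,4,4](0) P2=[3,4,5,2,0,3](1)
Move 2: P2 pit1 -> P1=[4,3,3,2,4,4](0) P2=[3,0,6,3,1,4](1)
Move 3: P1 pit2 -> P1=[4,3,0,3,5,5](0) P2=[3,0,6,3,1,4](1)
Move 4: P1 pit5 -> P1=[4,3,0,3,5,0](1) P2=[4,1,7,4,1,4](1)
Move 5: P2 pit1 -> P1=[4,3,0,3,5,0](1) P2=[4,0,8,4,1,4](1)
Move 6: P2 pit0 -> P1=[4,3,0,3,5,0](1) P2=[0,1,9,5,2,4](1)
Move 7: P1 pit3 -> P1=[4,3,0,0,6,1](2) P2=[0,1,9,5,2,4](1)
Move 8: P1 pit1 -> P1=[4,0,1,1,7,1](2) P2=[0,1,9,5,2,4](1)

Answer: 4 0 1 1 7 1 2 0 1 9 5 2 4 1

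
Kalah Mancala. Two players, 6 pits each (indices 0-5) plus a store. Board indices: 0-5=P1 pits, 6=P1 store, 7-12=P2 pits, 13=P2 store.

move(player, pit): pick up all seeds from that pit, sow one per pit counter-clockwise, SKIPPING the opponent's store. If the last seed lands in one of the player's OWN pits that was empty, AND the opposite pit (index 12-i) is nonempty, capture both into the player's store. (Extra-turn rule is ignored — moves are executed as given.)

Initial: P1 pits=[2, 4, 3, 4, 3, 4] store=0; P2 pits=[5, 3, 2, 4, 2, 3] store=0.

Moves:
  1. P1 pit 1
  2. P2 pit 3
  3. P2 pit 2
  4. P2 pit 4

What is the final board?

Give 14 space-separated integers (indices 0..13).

Answer: 4 1 4 5 4 5 0 5 3 0 1 0 5 2

Derivation:
Move 1: P1 pit1 -> P1=[2,0,4,5,4,5](0) P2=[5,3,2,4,2,3](0)
Move 2: P2 pit3 -> P1=[3,0,4,5,4,5](0) P2=[5,3,2,0,3,4](1)
Move 3: P2 pit2 -> P1=[3,0,4,5,4,5](0) P2=[5,3,0,1,4,4](1)
Move 4: P2 pit4 -> P1=[4,1,4,5,4,5](0) P2=[5,3,0,1,0,5](2)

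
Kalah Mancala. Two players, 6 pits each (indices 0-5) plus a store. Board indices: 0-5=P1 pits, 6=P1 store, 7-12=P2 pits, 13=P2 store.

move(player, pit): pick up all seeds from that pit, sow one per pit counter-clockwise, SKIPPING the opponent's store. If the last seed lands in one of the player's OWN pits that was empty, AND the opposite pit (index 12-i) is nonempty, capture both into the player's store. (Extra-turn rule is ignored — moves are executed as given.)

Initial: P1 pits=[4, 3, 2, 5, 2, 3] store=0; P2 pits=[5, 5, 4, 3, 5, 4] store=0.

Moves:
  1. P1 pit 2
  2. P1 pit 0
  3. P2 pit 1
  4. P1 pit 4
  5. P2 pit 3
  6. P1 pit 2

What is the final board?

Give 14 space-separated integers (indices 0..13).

Move 1: P1 pit2 -> P1=[4,3,0,6,3,3](0) P2=[5,5,4,3,5,4](0)
Move 2: P1 pit0 -> P1=[0,4,1,7,4,3](0) P2=[5,5,4,3,5,4](0)
Move 3: P2 pit1 -> P1=[0,4,1,7,4,3](0) P2=[5,0,5,4,6,5](1)
Move 4: P1 pit4 -> P1=[0,4,1,7,0,4](1) P2=[6,1,5,4,6,5](1)
Move 5: P2 pit3 -> P1=[1,4,1,7,0,4](1) P2=[6,1,5,0,7,6](2)
Move 6: P1 pit2 -> P1=[1,4,0,8,0,4](1) P2=[6,1,5,0,7,6](2)

Answer: 1 4 0 8 0 4 1 6 1 5 0 7 6 2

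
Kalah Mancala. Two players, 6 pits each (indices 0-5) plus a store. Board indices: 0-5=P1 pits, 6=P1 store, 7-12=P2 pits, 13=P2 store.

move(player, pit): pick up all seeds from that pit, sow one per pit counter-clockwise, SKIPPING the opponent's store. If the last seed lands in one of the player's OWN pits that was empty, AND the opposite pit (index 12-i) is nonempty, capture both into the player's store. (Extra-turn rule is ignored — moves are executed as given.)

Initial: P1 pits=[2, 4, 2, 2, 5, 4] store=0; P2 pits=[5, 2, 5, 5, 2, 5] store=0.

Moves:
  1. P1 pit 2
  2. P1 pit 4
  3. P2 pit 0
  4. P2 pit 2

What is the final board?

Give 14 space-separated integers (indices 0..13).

Move 1: P1 pit2 -> P1=[2,4,0,3,6,4](0) P2=[5,2,5,5,2,5](0)
Move 2: P1 pit4 -> P1=[2,4,0,3,0,5](1) P2=[6,3,6,6,2,5](0)
Move 3: P2 pit0 -> P1=[2,4,0,3,0,5](1) P2=[0,4,7,7,3,6](1)
Move 4: P2 pit2 -> P1=[3,5,1,3,0,5](1) P2=[0,4,0,8,4,7](2)

Answer: 3 5 1 3 0 5 1 0 4 0 8 4 7 2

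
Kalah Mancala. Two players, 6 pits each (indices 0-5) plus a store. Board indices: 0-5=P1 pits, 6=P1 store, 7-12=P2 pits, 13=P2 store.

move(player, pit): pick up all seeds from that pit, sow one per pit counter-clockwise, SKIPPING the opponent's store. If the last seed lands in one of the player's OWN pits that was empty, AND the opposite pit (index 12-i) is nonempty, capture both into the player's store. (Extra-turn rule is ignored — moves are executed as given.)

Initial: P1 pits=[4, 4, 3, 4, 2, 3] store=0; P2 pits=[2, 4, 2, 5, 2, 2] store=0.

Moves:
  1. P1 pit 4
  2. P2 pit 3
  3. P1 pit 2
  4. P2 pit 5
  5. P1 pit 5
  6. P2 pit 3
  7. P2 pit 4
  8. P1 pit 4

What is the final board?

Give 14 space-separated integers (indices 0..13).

Move 1: P1 pit4 -> P1=[4,4,3,4,0,4](1) P2=[2,4,2,5,2,2](0)
Move 2: P2 pit3 -> P1=[5,5,3,4,0,4](1) P2=[2,4,2,0,3,3](1)
Move 3: P1 pit2 -> P1=[5,5,0,5,1,5](1) P2=[2,4,2,0,3,3](1)
Move 4: P2 pit5 -> P1=[6,6,0,5,1,5](1) P2=[2,4,2,0,3,0](2)
Move 5: P1 pit5 -> P1=[6,6,0,5,1,0](2) P2=[3,5,3,1,3,0](2)
Move 6: P2 pit3 -> P1=[6,6,0,5,1,0](2) P2=[3,5,3,0,4,0](2)
Move 7: P2 pit4 -> P1=[7,7,0,5,1,0](2) P2=[3,5,3,0,0,1](3)
Move 8: P1 pit4 -> P1=[7,7,0,5,0,0](6) P2=[0,5,3,0,0,1](3)

Answer: 7 7 0 5 0 0 6 0 5 3 0 0 1 3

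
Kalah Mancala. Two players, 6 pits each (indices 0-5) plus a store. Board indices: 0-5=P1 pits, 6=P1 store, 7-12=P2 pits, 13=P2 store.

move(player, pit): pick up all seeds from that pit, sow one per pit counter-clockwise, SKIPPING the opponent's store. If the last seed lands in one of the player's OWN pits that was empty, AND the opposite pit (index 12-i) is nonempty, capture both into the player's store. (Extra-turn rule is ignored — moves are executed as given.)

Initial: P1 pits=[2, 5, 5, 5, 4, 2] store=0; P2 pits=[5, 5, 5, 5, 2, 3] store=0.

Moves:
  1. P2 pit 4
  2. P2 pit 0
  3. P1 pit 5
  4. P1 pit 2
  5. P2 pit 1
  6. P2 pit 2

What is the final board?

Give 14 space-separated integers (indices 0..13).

Answer: 4 6 1 6 5 1 2 2 0 0 8 3 7 3

Derivation:
Move 1: P2 pit4 -> P1=[2,5,5,5,4,2](0) P2=[5,5,5,5,0,4](1)
Move 2: P2 pit0 -> P1=[2,5,5,5,4,2](0) P2=[0,6,6,6,1,5](1)
Move 3: P1 pit5 -> P1=[2,5,5,5,4,0](1) P2=[1,6,6,6,1,5](1)
Move 4: P1 pit2 -> P1=[2,5,0,6,5,1](2) P2=[2,6,6,6,1,5](1)
Move 5: P2 pit1 -> P1=[3,5,0,6,5,1](2) P2=[2,0,7,7,2,6](2)
Move 6: P2 pit2 -> P1=[4,6,1,6,5,1](2) P2=[2,0,0,8,3,7](3)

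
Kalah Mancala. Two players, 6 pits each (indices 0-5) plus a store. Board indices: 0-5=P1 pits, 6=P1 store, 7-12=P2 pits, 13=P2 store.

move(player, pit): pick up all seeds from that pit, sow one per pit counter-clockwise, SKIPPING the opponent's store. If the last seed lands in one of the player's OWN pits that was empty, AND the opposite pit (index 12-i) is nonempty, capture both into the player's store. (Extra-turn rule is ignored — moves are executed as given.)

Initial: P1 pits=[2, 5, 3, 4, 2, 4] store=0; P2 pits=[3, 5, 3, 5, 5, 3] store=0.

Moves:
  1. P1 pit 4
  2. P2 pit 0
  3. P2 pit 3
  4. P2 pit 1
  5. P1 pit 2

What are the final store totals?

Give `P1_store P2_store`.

Answer: 2 2

Derivation:
Move 1: P1 pit4 -> P1=[2,5,3,4,0,5](1) P2=[3,5,3,5,5,3](0)
Move 2: P2 pit0 -> P1=[2,5,3,4,0,5](1) P2=[0,6,4,6,5,3](0)
Move 3: P2 pit3 -> P1=[3,6,4,4,0,5](1) P2=[0,6,4,0,6,4](1)
Move 4: P2 pit1 -> P1=[4,6,4,4,0,5](1) P2=[0,0,5,1,7,5](2)
Move 5: P1 pit2 -> P1=[4,6,0,5,1,6](2) P2=[0,0,5,1,7,5](2)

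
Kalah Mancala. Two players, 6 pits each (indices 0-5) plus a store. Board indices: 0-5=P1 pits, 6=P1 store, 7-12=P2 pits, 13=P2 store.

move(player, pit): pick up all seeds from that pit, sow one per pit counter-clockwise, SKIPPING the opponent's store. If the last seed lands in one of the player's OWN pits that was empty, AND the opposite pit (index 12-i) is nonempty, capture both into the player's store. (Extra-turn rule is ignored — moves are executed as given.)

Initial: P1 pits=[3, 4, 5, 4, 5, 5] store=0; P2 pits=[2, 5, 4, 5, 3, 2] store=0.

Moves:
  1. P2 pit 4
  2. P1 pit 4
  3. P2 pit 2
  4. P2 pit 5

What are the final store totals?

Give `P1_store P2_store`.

Move 1: P2 pit4 -> P1=[4,4,5,4,5,5](0) P2=[2,5,4,5,0,3](1)
Move 2: P1 pit4 -> P1=[4,4,5,4,0,6](1) P2=[3,6,5,5,0,3](1)
Move 3: P2 pit2 -> P1=[5,4,5,4,0,6](1) P2=[3,6,0,6,1,4](2)
Move 4: P2 pit5 -> P1=[6,5,6,4,0,6](1) P2=[3,6,0,6,1,0](3)

Answer: 1 3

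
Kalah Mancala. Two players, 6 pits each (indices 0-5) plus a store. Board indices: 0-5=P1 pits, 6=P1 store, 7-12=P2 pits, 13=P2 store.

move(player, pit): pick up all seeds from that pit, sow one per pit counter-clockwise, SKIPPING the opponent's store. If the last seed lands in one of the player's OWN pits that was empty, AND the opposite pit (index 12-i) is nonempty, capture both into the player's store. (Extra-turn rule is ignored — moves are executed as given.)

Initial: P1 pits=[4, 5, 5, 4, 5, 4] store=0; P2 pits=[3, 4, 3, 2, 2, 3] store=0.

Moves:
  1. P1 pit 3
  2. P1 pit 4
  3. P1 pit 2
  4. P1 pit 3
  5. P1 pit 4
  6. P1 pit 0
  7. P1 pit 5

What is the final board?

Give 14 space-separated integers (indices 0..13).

Move 1: P1 pit3 -> P1=[4,5,5,0,6,5](1) P2=[4,4,3,2,2,3](0)
Move 2: P1 pit4 -> P1=[4,5,5,0,0,6](2) P2=[5,5,4,3,2,3](0)
Move 3: P1 pit2 -> P1=[4,5,0,1,1,7](3) P2=[6,5,4,3,2,3](0)
Move 4: P1 pit3 -> P1=[4,5,0,0,2,7](3) P2=[6,5,4,3,2,3](0)
Move 5: P1 pit4 -> P1=[4,5,0,0,0,8](4) P2=[6,5,4,3,2,3](0)
Move 6: P1 pit0 -> P1=[0,6,1,1,0,8](10) P2=[6,0,4,3,2,3](0)
Move 7: P1 pit5 -> P1=[0,6,1,1,0,0](16) P2=[7,1,5,4,3,0](0)

Answer: 0 6 1 1 0 0 16 7 1 5 4 3 0 0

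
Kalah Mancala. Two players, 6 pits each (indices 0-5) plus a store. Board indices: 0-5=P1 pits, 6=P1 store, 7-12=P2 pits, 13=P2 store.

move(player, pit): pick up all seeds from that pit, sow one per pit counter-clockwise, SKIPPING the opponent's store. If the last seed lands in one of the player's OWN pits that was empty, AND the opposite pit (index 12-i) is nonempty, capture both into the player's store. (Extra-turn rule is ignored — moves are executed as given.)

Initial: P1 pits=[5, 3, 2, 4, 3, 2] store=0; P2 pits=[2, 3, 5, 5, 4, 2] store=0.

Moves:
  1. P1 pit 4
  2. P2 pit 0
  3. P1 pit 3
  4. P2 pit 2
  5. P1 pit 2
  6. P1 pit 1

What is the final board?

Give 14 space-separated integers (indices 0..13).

Answer: 6 0 1 2 3 5 2 1 4 0 7 5 3 1

Derivation:
Move 1: P1 pit4 -> P1=[5,3,2,4,0,3](1) P2=[3,3,5,5,4,2](0)
Move 2: P2 pit0 -> P1=[5,3,2,4,0,3](1) P2=[0,4,6,6,4,2](0)
Move 3: P1 pit3 -> P1=[5,3,2,0,1,4](2) P2=[1,4,6,6,4,2](0)
Move 4: P2 pit2 -> P1=[6,4,2,0,1,4](2) P2=[1,4,0,7,5,3](1)
Move 5: P1 pit2 -> P1=[6,4,0,1,2,4](2) P2=[1,4,0,7,5,3](1)
Move 6: P1 pit1 -> P1=[6,0,1,2,3,5](2) P2=[1,4,0,7,5,3](1)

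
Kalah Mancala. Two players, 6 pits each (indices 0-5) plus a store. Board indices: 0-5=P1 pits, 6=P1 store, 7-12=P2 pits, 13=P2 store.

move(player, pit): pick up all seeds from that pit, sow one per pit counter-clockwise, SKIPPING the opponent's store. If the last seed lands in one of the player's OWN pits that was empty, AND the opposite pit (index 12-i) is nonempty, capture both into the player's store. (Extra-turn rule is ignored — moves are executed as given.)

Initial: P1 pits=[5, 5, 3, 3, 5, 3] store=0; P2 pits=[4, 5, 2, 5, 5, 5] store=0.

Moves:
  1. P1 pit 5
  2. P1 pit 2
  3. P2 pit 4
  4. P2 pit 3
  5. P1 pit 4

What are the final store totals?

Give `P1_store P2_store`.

Answer: 8 2

Derivation:
Move 1: P1 pit5 -> P1=[5,5,3,3,5,0](1) P2=[5,6,2,5,5,5](0)
Move 2: P1 pit2 -> P1=[5,5,0,4,6,0](7) P2=[0,6,2,5,5,5](0)
Move 3: P2 pit4 -> P1=[6,6,1,4,6,0](7) P2=[0,6,2,5,0,6](1)
Move 4: P2 pit3 -> P1=[7,7,1,4,6,0](7) P2=[0,6,2,0,1,7](2)
Move 5: P1 pit4 -> P1=[7,7,1,4,0,1](8) P2=[1,7,3,1,1,7](2)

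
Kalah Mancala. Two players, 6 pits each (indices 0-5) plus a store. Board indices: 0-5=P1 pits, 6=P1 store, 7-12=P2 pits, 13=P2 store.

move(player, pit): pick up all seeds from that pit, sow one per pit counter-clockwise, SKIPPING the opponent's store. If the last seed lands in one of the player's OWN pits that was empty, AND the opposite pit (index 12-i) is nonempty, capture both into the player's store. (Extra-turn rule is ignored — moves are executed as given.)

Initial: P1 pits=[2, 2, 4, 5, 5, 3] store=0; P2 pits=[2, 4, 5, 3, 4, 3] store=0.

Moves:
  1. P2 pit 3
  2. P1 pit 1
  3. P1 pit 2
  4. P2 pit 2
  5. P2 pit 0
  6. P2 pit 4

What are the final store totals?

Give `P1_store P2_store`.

Answer: 1 3

Derivation:
Move 1: P2 pit3 -> P1=[2,2,4,5,5,3](0) P2=[2,4,5,0,5,4](1)
Move 2: P1 pit1 -> P1=[2,0,5,6,5,3](0) P2=[2,4,5,0,5,4](1)
Move 3: P1 pit2 -> P1=[2,0,0,7,6,4](1) P2=[3,4,5,0,5,4](1)
Move 4: P2 pit2 -> P1=[3,0,0,7,6,4](1) P2=[3,4,0,1,6,5](2)
Move 5: P2 pit0 -> P1=[3,0,0,7,6,4](1) P2=[0,5,1,2,6,5](2)
Move 6: P2 pit4 -> P1=[4,1,1,8,6,4](1) P2=[0,5,1,2,0,6](3)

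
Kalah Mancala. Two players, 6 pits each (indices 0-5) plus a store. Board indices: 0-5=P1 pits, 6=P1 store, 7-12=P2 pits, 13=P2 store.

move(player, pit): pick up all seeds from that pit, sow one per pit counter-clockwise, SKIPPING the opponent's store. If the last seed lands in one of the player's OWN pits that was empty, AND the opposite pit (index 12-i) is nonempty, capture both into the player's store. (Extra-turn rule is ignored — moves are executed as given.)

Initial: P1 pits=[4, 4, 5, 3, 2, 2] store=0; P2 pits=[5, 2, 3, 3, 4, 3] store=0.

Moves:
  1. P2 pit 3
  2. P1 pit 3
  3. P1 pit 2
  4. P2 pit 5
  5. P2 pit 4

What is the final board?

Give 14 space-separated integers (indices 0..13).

Move 1: P2 pit3 -> P1=[4,4,5,3,2,2](0) P2=[5,2,3,0,5,4](1)
Move 2: P1 pit3 -> P1=[4,4,5,0,3,3](1) P2=[5,2,3,0,5,4](1)
Move 3: P1 pit2 -> P1=[4,4,0,1,4,4](2) P2=[6,2,3,0,5,4](1)
Move 4: P2 pit5 -> P1=[5,5,1,1,4,4](2) P2=[6,2,3,0,5,0](2)
Move 5: P2 pit4 -> P1=[6,6,2,1,4,4](2) P2=[6,2,3,0,0,1](3)

Answer: 6 6 2 1 4 4 2 6 2 3 0 0 1 3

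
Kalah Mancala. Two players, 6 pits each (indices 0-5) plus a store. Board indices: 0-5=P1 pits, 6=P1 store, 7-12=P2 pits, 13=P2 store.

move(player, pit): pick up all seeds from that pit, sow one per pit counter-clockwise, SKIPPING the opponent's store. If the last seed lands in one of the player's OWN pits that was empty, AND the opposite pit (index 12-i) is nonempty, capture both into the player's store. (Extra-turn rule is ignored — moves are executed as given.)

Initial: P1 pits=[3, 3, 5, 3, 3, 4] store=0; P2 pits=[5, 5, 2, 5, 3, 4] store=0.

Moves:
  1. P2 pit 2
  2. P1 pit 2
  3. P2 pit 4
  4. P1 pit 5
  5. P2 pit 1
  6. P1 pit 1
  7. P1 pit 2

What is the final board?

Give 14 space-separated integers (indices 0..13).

Move 1: P2 pit2 -> P1=[3,3,5,3,3,4](0) P2=[5,5,0,6,4,4](0)
Move 2: P1 pit2 -> P1=[3,3,0,4,4,5](1) P2=[6,5,0,6,4,4](0)
Move 3: P2 pit4 -> P1=[4,4,0,4,4,5](1) P2=[6,5,0,6,0,5](1)
Move 4: P1 pit5 -> P1=[4,4,0,4,4,0](2) P2=[7,6,1,7,0,5](1)
Move 5: P2 pit1 -> P1=[5,4,0,4,4,0](2) P2=[7,0,2,8,1,6](2)
Move 6: P1 pit1 -> P1=[5,0,1,5,5,0](10) P2=[0,0,2,8,1,6](2)
Move 7: P1 pit2 -> P1=[5,0,0,6,5,0](10) P2=[0,0,2,8,1,6](2)

Answer: 5 0 0 6 5 0 10 0 0 2 8 1 6 2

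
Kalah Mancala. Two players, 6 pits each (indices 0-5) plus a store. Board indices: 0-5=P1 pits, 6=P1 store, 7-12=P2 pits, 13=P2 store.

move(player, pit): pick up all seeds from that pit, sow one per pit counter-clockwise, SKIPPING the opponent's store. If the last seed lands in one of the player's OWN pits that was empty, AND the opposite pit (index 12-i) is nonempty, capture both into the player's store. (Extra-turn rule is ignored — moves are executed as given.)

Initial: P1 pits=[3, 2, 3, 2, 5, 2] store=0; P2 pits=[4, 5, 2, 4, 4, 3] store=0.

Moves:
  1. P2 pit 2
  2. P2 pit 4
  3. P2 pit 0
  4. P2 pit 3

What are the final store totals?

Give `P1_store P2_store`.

Move 1: P2 pit2 -> P1=[3,2,3,2,5,2](0) P2=[4,5,0,5,5,3](0)
Move 2: P2 pit4 -> P1=[4,3,4,2,5,2](0) P2=[4,5,0,5,0,4](1)
Move 3: P2 pit0 -> P1=[4,0,4,2,5,2](0) P2=[0,6,1,6,0,4](5)
Move 4: P2 pit3 -> P1=[5,1,5,2,5,2](0) P2=[0,6,1,0,1,5](6)

Answer: 0 6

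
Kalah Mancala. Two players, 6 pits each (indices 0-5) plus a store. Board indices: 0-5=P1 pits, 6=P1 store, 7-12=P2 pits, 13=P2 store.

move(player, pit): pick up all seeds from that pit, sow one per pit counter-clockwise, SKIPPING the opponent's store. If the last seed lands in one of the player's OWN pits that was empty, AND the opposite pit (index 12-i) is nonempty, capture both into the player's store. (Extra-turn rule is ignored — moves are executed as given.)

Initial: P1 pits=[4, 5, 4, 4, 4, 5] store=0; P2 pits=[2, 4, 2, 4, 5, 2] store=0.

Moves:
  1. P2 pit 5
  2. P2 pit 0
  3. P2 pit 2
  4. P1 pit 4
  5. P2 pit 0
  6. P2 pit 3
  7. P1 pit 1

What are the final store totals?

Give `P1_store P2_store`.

Move 1: P2 pit5 -> P1=[5,5,4,4,4,5](0) P2=[2,4,2,4,5,0](1)
Move 2: P2 pit0 -> P1=[5,5,4,4,4,5](0) P2=[0,5,3,4,5,0](1)
Move 3: P2 pit2 -> P1=[0,5,4,4,4,5](0) P2=[0,5,0,5,6,0](7)
Move 4: P1 pit4 -> P1=[0,5,4,4,0,6](1) P2=[1,6,0,5,6,0](7)
Move 5: P2 pit0 -> P1=[0,5,4,4,0,6](1) P2=[0,7,0,5,6,0](7)
Move 6: P2 pit3 -> P1=[1,6,4,4,0,6](1) P2=[0,7,0,0,7,1](8)
Move 7: P1 pit1 -> P1=[1,0,5,5,1,7](2) P2=[1,7,0,0,7,1](8)

Answer: 2 8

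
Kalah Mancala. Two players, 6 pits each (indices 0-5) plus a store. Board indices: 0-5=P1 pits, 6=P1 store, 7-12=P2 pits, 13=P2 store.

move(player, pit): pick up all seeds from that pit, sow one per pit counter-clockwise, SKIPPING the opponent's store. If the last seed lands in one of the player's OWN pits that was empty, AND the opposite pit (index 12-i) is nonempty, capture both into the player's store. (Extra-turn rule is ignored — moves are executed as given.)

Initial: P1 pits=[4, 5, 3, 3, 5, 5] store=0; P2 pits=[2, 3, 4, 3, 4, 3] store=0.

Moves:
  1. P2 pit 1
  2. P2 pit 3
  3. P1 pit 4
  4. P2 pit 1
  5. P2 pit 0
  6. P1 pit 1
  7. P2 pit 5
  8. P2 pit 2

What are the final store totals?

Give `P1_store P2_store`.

Answer: 2 7

Derivation:
Move 1: P2 pit1 -> P1=[4,5,3,3,5,5](0) P2=[2,0,5,4,5,3](0)
Move 2: P2 pit3 -> P1=[5,5,3,3,5,5](0) P2=[2,0,5,0,6,4](1)
Move 3: P1 pit4 -> P1=[5,5,3,3,0,6](1) P2=[3,1,6,0,6,4](1)
Move 4: P2 pit1 -> P1=[5,5,3,3,0,6](1) P2=[3,0,7,0,6,4](1)
Move 5: P2 pit0 -> P1=[5,5,0,3,0,6](1) P2=[0,1,8,0,6,4](5)
Move 6: P1 pit1 -> P1=[5,0,1,4,1,7](2) P2=[0,1,8,0,6,4](5)
Move 7: P2 pit5 -> P1=[6,1,2,4,1,7](2) P2=[0,1,8,0,6,0](6)
Move 8: P2 pit2 -> P1=[7,2,3,5,1,7](2) P2=[0,1,0,1,7,1](7)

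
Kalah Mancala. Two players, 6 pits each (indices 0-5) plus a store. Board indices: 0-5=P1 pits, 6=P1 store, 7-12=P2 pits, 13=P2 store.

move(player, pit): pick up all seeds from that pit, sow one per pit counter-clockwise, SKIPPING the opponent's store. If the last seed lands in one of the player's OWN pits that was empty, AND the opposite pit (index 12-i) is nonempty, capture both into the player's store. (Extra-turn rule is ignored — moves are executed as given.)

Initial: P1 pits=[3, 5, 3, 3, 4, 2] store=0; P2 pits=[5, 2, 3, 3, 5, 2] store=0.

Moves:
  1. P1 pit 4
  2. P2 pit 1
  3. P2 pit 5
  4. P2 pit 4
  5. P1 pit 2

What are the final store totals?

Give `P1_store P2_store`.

Move 1: P1 pit4 -> P1=[3,5,3,3,0,3](1) P2=[6,3,3,3,5,2](0)
Move 2: P2 pit1 -> P1=[3,5,3,3,0,3](1) P2=[6,0,4,4,6,2](0)
Move 3: P2 pit5 -> P1=[4,5,3,3,0,3](1) P2=[6,0,4,4,6,0](1)
Move 4: P2 pit4 -> P1=[5,6,4,4,0,3](1) P2=[6,0,4,4,0,1](2)
Move 5: P1 pit2 -> P1=[5,6,0,5,1,4](2) P2=[6,0,4,4,0,1](2)

Answer: 2 2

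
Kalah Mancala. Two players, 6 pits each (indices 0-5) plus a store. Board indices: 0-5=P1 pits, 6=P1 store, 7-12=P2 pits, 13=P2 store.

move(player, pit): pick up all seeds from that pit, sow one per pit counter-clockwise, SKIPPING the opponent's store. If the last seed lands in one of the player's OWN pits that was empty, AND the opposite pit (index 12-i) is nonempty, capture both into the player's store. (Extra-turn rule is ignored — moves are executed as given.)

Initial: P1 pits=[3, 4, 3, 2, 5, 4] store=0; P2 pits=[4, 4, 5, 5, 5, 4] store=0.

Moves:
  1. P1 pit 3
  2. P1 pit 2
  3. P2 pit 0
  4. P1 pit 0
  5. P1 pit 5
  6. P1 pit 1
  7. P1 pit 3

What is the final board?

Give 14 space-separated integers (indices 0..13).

Answer: 0 0 2 0 9 2 3 1 6 7 7 7 4 0

Derivation:
Move 1: P1 pit3 -> P1=[3,4,3,0,6,5](0) P2=[4,4,5,5,5,4](0)
Move 2: P1 pit2 -> P1=[3,4,0,1,7,6](0) P2=[4,4,5,5,5,4](0)
Move 3: P2 pit0 -> P1=[3,4,0,1,7,6](0) P2=[0,5,6,6,6,4](0)
Move 4: P1 pit0 -> P1=[0,5,1,2,7,6](0) P2=[0,5,6,6,6,4](0)
Move 5: P1 pit5 -> P1=[0,5,1,2,7,0](1) P2=[1,6,7,7,7,4](0)
Move 6: P1 pit1 -> P1=[0,0,2,3,8,1](2) P2=[1,6,7,7,7,4](0)
Move 7: P1 pit3 -> P1=[0,0,2,0,9,2](3) P2=[1,6,7,7,7,4](0)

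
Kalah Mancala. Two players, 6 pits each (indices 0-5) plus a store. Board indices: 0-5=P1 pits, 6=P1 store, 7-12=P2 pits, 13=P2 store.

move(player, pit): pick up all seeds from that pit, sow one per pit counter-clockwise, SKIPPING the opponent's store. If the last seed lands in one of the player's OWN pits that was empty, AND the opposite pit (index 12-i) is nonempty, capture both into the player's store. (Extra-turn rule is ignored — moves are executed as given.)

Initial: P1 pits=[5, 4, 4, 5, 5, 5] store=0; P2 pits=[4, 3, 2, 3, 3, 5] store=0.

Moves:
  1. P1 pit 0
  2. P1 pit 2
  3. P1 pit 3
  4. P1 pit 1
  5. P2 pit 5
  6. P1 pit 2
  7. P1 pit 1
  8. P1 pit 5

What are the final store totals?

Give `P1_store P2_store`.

Answer: 14 1

Derivation:
Move 1: P1 pit0 -> P1=[0,5,5,6,6,6](0) P2=[4,3,2,3,3,5](0)
Move 2: P1 pit2 -> P1=[0,5,0,7,7,7](1) P2=[5,3,2,3,3,5](0)
Move 3: P1 pit3 -> P1=[0,5,0,0,8,8](2) P2=[6,4,3,4,3,5](0)
Move 4: P1 pit1 -> P1=[0,0,1,1,9,9](3) P2=[6,4,3,4,3,5](0)
Move 5: P2 pit5 -> P1=[1,1,2,2,9,9](3) P2=[6,4,3,4,3,0](1)
Move 6: P1 pit2 -> P1=[1,1,0,3,10,9](3) P2=[6,4,3,4,3,0](1)
Move 7: P1 pit1 -> P1=[1,0,0,3,10,9](8) P2=[6,4,3,0,3,0](1)
Move 8: P1 pit5 -> P1=[2,0,0,3,10,0](14) P2=[7,5,4,1,0,1](1)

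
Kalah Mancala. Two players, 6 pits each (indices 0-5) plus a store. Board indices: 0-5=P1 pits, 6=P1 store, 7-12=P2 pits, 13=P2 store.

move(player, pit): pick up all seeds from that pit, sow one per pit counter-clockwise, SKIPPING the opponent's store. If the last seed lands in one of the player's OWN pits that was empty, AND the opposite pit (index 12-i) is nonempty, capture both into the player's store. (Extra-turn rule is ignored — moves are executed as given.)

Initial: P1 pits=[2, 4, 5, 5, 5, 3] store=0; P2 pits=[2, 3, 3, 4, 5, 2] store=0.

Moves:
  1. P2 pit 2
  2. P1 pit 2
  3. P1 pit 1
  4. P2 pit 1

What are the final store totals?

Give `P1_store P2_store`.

Answer: 1 0

Derivation:
Move 1: P2 pit2 -> P1=[2,4,5,5,5,3](0) P2=[2,3,0,5,6,3](0)
Move 2: P1 pit2 -> P1=[2,4,0,6,6,4](1) P2=[3,3,0,5,6,3](0)
Move 3: P1 pit1 -> P1=[2,0,1,7,7,5](1) P2=[3,3,0,5,6,3](0)
Move 4: P2 pit1 -> P1=[2,0,1,7,7,5](1) P2=[3,0,1,6,7,3](0)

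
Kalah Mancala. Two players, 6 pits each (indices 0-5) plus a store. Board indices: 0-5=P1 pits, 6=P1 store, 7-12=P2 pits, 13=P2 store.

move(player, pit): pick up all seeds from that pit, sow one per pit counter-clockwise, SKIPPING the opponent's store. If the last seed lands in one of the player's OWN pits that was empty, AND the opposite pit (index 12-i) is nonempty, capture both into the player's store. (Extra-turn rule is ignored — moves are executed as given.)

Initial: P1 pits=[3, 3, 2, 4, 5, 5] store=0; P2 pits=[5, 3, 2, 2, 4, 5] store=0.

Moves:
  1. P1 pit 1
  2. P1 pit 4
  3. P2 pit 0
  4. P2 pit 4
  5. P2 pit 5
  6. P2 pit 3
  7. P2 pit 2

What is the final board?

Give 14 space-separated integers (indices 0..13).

Answer: 6 2 5 6 1 7 1 0 5 0 1 2 2 5

Derivation:
Move 1: P1 pit1 -> P1=[3,0,3,5,6,5](0) P2=[5,3,2,2,4,5](0)
Move 2: P1 pit4 -> P1=[3,0,3,5,0,6](1) P2=[6,4,3,3,4,5](0)
Move 3: P2 pit0 -> P1=[3,0,3,5,0,6](1) P2=[0,5,4,4,5,6](1)
Move 4: P2 pit4 -> P1=[4,1,4,5,0,6](1) P2=[0,5,4,4,0,7](2)
Move 5: P2 pit5 -> P1=[5,2,5,6,1,7](1) P2=[0,5,4,4,0,0](3)
Move 6: P2 pit3 -> P1=[6,2,5,6,1,7](1) P2=[0,5,4,0,1,1](4)
Move 7: P2 pit2 -> P1=[6,2,5,6,1,7](1) P2=[0,5,0,1,2,2](5)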